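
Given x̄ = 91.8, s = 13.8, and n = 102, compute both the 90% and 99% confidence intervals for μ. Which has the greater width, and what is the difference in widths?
99% CI is wider by 2.63

df = 101
90% CI: t* = 1.660, (89.53, 94.07), width = 2 · t* · s/√n = 4.54
99% CI: t* = 2.625, (88.21, 95.39), width = 2 · t* · s/√n = 7.17

The 99% CI is wider by 7.17 - 4.54 = 2.63.
Higher confidence requires a wider interval.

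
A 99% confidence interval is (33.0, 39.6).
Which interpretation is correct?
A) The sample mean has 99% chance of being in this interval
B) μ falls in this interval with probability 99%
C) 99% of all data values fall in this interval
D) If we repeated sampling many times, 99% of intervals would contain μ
D

A) Wrong — x̄ is observed and sits in the interval by construction.
B) Wrong — μ is fixed; the randomness lives in the interval, not in μ.
C) Wrong — a CI is about the parameter μ, not individual data values.
D) Correct — this is the frequentist long-run coverage interpretation.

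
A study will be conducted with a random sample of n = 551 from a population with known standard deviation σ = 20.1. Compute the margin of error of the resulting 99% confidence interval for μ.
Margin of error = 2.21

Margin of error = z* · σ/√n
= 2.576 · 20.1/√551
= 2.576 · 20.1/23.4734
= 2.21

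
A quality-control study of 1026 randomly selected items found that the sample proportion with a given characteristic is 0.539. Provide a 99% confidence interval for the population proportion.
(0.499, 0.579)

Proportion CI:
SE = √(p̂(1-p̂)/n) = √(0.539 · 0.461 / 1026) = 0.01556

z* = 2.576
Margin = z* · SE = 2.576 · 0.01556 = 0.0401

CI: 0.539 ± 0.0401 = (0.499, 0.579)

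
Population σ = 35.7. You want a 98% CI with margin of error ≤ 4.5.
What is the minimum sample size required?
n ≥ 341

For margin E ≤ 4.5:
n ≥ (z* · σ / E)²
n ≥ (2.326 · 35.7 / 4.5)²
n ≥ 340.51

Minimum n = 341 (rounding up)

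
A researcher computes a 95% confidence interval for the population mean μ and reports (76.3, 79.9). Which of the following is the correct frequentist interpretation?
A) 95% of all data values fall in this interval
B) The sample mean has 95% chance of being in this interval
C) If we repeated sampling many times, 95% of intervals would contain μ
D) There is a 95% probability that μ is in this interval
C

A) Wrong — a CI is about the parameter μ, not individual data values.
B) Wrong — x̄ is observed and sits in the interval by construction.
C) Correct — this is the frequentist long-run coverage interpretation.
D) Wrong — μ is fixed; the randomness lives in the interval, not in μ.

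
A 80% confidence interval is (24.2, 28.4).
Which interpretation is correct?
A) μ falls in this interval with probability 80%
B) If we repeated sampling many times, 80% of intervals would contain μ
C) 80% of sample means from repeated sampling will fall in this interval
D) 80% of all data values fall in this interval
B

A) Wrong — μ is fixed; the randomness lives in the interval, not in μ.
B) Correct — this is the frequentist long-run coverage interpretation.
C) Wrong — coverage applies to intervals containing μ, not to future x̄ values.
D) Wrong — a CI is about the parameter μ, not individual data values.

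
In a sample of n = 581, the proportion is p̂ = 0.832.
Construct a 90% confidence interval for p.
(0.806, 0.858)

Proportion CI:
SE = √(p̂(1-p̂)/n) = √(0.832 · 0.168 / 581) = 0.01551

z* = 1.645
Margin = z* · SE = 1.645 · 0.01551 = 0.0255

CI: 0.832 ± 0.0255 = (0.806, 0.858)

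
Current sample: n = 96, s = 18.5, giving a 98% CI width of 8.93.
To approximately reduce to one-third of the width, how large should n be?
n ≈ 864

CI width ∝ 1/√n
To reduce width by factor 3, need √n to grow by 3 → need 3² = 9 times as many samples.

Current: n = 96, width = 8.93
New: n = 864, width ≈ 2.93

Width reduced by factor of 8.93/2.93 = 3.05.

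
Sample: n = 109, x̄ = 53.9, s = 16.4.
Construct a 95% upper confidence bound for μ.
μ ≤ 56.51

Upper bound (one-sided):
t* = 1.659 (one-sided for 95%)
Upper bound = x̄ + t* · s/√n = 53.9 + 1.659 · 16.4/√109 = 56.51

We are 95% confident that μ ≤ 56.51.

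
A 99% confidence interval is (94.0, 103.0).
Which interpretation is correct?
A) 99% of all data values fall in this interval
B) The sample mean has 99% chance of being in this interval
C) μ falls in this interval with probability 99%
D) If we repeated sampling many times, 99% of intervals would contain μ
D

A) Wrong — a CI is about the parameter μ, not individual data values.
B) Wrong — x̄ is observed and sits in the interval by construction.
C) Wrong — μ is fixed; the randomness lives in the interval, not in μ.
D) Correct — this is the frequentist long-run coverage interpretation.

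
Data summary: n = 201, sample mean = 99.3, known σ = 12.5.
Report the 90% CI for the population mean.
(97.85, 100.75)

z-interval (σ known):
z* = 1.645 for 90% confidence

Margin of error = z* · σ/√n = 1.645 · 12.5/√201 = 1.45

CI: (99.3 - 1.45, 99.3 + 1.45) = (97.85, 100.75)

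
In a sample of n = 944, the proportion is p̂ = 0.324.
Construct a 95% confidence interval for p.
(0.294, 0.354)

Proportion CI:
SE = √(p̂(1-p̂)/n) = √(0.324 · 0.676 / 944) = 0.01523

z* = 1.960
Margin = z* · SE = 1.960 · 0.01523 = 0.0299

CI: 0.324 ± 0.0299 = (0.294, 0.354)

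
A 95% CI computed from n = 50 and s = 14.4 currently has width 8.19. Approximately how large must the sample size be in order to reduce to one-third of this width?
n ≈ 450

CI width ∝ 1/√n
To reduce width by factor 3, need √n to grow by 3 → need 3² = 9 times as many samples.

Current: n = 50, width = 8.19
New: n = 450, width ≈ 2.67

Width reduced by factor of 8.19/2.67 = 3.07.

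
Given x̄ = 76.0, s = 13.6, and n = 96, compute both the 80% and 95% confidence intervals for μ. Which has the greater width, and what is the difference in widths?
95% CI is wider by 1.93

df = 95
80% CI: t* = 1.291, (74.21, 77.79), width = 2 · t* · s/√n = 3.58
95% CI: t* = 1.985, (73.24, 78.76), width = 2 · t* · s/√n = 5.51

The 95% CI is wider by 5.51 - 3.58 = 1.93.
Higher confidence requires a wider interval.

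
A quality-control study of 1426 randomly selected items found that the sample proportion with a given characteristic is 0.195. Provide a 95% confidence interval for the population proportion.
(0.174, 0.216)

Proportion CI:
SE = √(p̂(1-p̂)/n) = √(0.195 · 0.805 / 1426) = 0.01049

z* = 1.960
Margin = z* · SE = 1.960 · 0.01049 = 0.0206

CI: 0.195 ± 0.0206 = (0.174, 0.216)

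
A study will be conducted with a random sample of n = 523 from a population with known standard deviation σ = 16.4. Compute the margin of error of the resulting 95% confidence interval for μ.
Margin of error = 1.41

Margin of error = z* · σ/√n
= 1.960 · 16.4/√523
= 1.960 · 16.4/22.8692
= 1.41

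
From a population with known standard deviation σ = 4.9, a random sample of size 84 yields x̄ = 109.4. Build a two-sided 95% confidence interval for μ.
(108.35, 110.45)

z-interval (σ known):
z* = 1.960 for 95% confidence

Margin of error = z* · σ/√n = 1.960 · 4.9/√84 = 1.05

CI: (109.4 - 1.05, 109.4 + 1.05) = (108.35, 110.45)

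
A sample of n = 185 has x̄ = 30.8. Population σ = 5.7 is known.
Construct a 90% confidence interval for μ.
(30.11, 31.49)

z-interval (σ known):
z* = 1.645 for 90% confidence

Margin of error = z* · σ/√n = 1.645 · 5.7/√185 = 0.69

CI: (30.8 - 0.69, 30.8 + 0.69) = (30.11, 31.49)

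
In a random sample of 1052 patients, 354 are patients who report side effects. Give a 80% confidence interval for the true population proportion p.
(0.318, 0.355)

Proportion CI:
p̂ = 354/1052 = 0.33650
SE = √(p̂(1-p̂)/n) = √(0.33650 · 0.66350 / 1052) = 0.01457

z* = 1.282
Margin = z* · SE = 1.282 · 0.01457 = 0.0187

CI: 0.33650 ± 0.0187 = (0.318, 0.355)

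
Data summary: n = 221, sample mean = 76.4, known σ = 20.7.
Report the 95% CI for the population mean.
(73.67, 79.13)

z-interval (σ known):
z* = 1.960 for 95% confidence

Margin of error = z* · σ/√n = 1.960 · 20.7/√221 = 2.73

CI: (76.4 - 2.73, 76.4 + 2.73) = (73.67, 79.13)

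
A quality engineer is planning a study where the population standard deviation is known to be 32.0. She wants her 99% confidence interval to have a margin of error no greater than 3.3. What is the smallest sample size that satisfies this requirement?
n ≥ 624

For margin E ≤ 3.3:
n ≥ (z* · σ / E)²
n ≥ (2.576 · 32.0 / 3.3)²
n ≥ 623.97

Minimum n = 624 (rounding up)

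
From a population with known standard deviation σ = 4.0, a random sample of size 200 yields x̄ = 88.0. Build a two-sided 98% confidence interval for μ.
(87.34, 88.66)

z-interval (σ known):
z* = 2.326 for 98% confidence

Margin of error = z* · σ/√n = 2.326 · 4.0/√200 = 0.66

CI: (88.0 - 0.66, 88.0 + 0.66) = (87.34, 88.66)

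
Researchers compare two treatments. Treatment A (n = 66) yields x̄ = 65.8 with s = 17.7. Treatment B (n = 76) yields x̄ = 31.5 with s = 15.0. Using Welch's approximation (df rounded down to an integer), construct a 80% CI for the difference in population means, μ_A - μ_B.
(30.72, 37.88)

Difference: x̄₁ - x̄₂ = 34.30
SE = √(s₁²/n₁ + s₂²/n₂) = √(17.7²/66 + 15.0²/76) = 2.7762
df = 128.16 → 128 (Welch–Satterthwaite, rounded down)
t* = 1.288

CI: 34.30 ± 1.288 · 2.7762 = 34.30 ± 3.58 = (30.72, 37.88)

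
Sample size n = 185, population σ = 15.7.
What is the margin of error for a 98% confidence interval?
Margin of error = 2.68

Margin of error = z* · σ/√n
= 2.326 · 15.7/√185
= 2.326 · 15.7/13.6015
= 2.68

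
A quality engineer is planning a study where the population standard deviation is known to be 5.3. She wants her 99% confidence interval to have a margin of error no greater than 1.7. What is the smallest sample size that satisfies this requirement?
n ≥ 65

For margin E ≤ 1.7:
n ≥ (z* · σ / E)²
n ≥ (2.576 · 5.3 / 1.7)²
n ≥ 64.50

Minimum n = 65 (rounding up)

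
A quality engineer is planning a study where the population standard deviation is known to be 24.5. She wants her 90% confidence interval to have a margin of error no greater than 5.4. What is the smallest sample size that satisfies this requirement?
n ≥ 56

For margin E ≤ 5.4:
n ≥ (z* · σ / E)²
n ≥ (1.645 · 24.5 / 5.4)²
n ≥ 55.70

Minimum n = 56 (rounding up)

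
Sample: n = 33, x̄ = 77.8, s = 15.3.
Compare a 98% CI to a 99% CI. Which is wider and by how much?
99% CI is wider by 1.53

df = 32
98% CI: t* = 2.449, (71.28, 84.32), width = 2 · t* · s/√n = 13.05
99% CI: t* = 2.738, (70.51, 85.09), width = 2 · t* · s/√n = 14.58

The 99% CI is wider by 14.58 - 13.05 = 1.53.
Higher confidence requires a wider interval.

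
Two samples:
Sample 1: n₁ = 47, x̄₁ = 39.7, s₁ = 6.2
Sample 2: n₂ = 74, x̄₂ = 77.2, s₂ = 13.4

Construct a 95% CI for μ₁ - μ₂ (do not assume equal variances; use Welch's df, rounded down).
(-41.07, -33.93)

Difference: x̄₁ - x̄₂ = -37.50
SE = √(s₁²/n₁ + s₂²/n₂) = √(6.2²/47 + 13.4²/74) = 1.8012
df = 110.57 → 110 (Welch–Satterthwaite, rounded down)
t* = 1.982

CI: -37.50 ± 1.982 · 1.8012 = -37.50 ± 3.57 = (-41.07, -33.93)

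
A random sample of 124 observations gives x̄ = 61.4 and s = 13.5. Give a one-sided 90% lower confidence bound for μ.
μ ≥ 59.84

Lower bound (one-sided):
t* = 1.288 (one-sided for 90%)
Lower bound = x̄ - t* · s/√n = 61.4 - 1.288 · 13.5/√124 = 59.84

We are 90% confident that μ ≥ 59.84.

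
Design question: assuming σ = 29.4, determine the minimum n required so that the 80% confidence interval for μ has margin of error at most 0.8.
n ≥ 2220

For margin E ≤ 0.8:
n ≥ (z* · σ / E)²
n ≥ (1.282 · 29.4 / 0.8)²
n ≥ 2219.68

Minimum n = 2220 (rounding up)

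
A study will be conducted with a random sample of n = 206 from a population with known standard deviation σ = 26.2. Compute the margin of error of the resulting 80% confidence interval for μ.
Margin of error = 2.34

Margin of error = z* · σ/√n
= 1.282 · 26.2/√206
= 1.282 · 26.2/14.3527
= 2.34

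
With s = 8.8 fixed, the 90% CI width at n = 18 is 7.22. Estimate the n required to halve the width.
n ≈ 72

CI width ∝ 1/√n
To reduce width by factor 2, need √n to grow by 2 → need 2² = 4 times as many samples.

Current: n = 18, width = 7.22
New: n = 72, width ≈ 3.46

Width reduced by factor of 7.22/3.46 = 2.09.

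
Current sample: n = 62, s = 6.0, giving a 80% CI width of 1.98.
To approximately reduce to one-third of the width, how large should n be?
n ≈ 558

CI width ∝ 1/√n
To reduce width by factor 3, need √n to grow by 3 → need 3² = 9 times as many samples.

Current: n = 62, width = 1.98
New: n = 558, width ≈ 0.65

Width reduced by factor of 1.98/0.65 = 3.05.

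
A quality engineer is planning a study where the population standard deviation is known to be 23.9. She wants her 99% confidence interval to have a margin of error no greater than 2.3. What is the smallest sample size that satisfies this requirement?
n ≥ 717

For margin E ≤ 2.3:
n ≥ (z* · σ / E)²
n ≥ (2.576 · 23.9 / 2.3)²
n ≥ 716.53

Minimum n = 717 (rounding up)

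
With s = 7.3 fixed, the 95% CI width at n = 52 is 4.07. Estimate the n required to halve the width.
n ≈ 208

CI width ∝ 1/√n
To reduce width by factor 2, need √n to grow by 2 → need 2² = 4 times as many samples.

Current: n = 52, width = 4.07
New: n = 208, width ≈ 2.00

Width reduced by factor of 4.07/2.00 = 2.04.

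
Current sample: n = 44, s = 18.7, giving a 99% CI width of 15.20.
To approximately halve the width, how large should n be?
n ≈ 176

CI width ∝ 1/√n
To reduce width by factor 2, need √n to grow by 2 → need 2² = 4 times as many samples.

Current: n = 44, width = 15.20
New: n = 176, width ≈ 7.34

Width reduced by factor of 15.20/7.34 = 2.07.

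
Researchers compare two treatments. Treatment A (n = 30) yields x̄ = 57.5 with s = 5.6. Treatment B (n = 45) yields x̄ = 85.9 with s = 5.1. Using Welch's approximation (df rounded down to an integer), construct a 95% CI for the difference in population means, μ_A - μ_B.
(-30.95, -25.85)

Difference: x̄₁ - x̄₂ = -28.40
SE = √(s₁²/n₁ + s₂²/n₂) = √(5.6²/30 + 5.1²/45) = 1.2741
df = 58.21 → 58 (Welch–Satterthwaite, rounded down)
t* = 2.002

CI: -28.40 ± 2.002 · 1.2741 = -28.40 ± 2.55 = (-30.95, -25.85)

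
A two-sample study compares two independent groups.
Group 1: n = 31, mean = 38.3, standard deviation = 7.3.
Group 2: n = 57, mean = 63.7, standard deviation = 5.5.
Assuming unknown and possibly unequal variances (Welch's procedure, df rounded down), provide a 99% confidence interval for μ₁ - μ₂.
(-29.42, -21.38)

Difference: x̄₁ - x̄₂ = -25.40
SE = √(s₁²/n₁ + s₂²/n₂) = √(7.3²/31 + 5.5²/57) = 1.4999
df = 48.89 → 48 (Welch–Satterthwaite, rounded down)
t* = 2.682

CI: -25.40 ± 2.682 · 1.4999 = -25.40 ± 4.02 = (-29.42, -21.38)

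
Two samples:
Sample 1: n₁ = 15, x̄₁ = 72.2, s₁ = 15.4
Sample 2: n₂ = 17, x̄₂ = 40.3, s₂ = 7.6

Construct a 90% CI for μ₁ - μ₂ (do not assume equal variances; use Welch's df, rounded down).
(24.32, 39.48)

Difference: x̄₁ - x̄₂ = 31.90
SE = √(s₁²/n₁ + s₂²/n₂) = √(15.4²/15 + 7.6²/17) = 4.3827
df = 19.86 → 19 (Welch–Satterthwaite, rounded down)
t* = 1.729

CI: 31.90 ± 1.729 · 4.3827 = 31.90 ± 7.58 = (24.32, 39.48)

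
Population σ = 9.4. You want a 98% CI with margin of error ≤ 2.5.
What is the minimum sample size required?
n ≥ 77

For margin E ≤ 2.5:
n ≥ (z* · σ / E)²
n ≥ (2.326 · 9.4 / 2.5)²
n ≥ 76.49

Minimum n = 77 (rounding up)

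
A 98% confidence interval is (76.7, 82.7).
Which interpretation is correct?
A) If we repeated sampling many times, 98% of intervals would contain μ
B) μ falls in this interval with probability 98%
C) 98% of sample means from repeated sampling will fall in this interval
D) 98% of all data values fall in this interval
A

A) Correct — this is the frequentist long-run coverage interpretation.
B) Wrong — μ is fixed; the randomness lives in the interval, not in μ.
C) Wrong — coverage applies to intervals containing μ, not to future x̄ values.
D) Wrong — a CI is about the parameter μ, not individual data values.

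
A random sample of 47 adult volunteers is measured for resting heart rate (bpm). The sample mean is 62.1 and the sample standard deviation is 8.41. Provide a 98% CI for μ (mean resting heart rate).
(59.14, 65.06)

t-interval (σ unknown):
df = n - 1 = 46
t* = 2.410 for 98% confidence

Margin of error = t* · s/√n = 2.410 · 8.41/√47 = 2.96

CI: (59.14, 65.06)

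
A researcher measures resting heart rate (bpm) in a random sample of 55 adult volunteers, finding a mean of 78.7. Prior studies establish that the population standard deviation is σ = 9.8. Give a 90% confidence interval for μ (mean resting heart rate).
(76.53, 80.87)

z-interval (σ known):
z* = 1.645 for 90% confidence

Margin of error = z* · σ/√n = 1.645 · 9.8/√55 = 2.17

CI: (78.7 - 2.17, 78.7 + 2.17) = (76.53, 80.87)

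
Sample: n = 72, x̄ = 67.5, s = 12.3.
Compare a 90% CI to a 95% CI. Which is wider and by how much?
95% CI is wider by 0.95

df = 71
90% CI: t* = 1.667, (65.08, 69.92), width = 2 · t* · s/√n = 4.83
95% CI: t* = 1.994, (64.61, 70.39), width = 2 · t* · s/√n = 5.78

The 95% CI is wider by 5.78 - 4.83 = 0.95.
Higher confidence requires a wider interval.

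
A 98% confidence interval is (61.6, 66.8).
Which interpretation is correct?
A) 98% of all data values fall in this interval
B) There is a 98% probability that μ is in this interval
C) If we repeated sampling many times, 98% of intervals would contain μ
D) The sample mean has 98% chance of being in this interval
C

A) Wrong — a CI is about the parameter μ, not individual data values.
B) Wrong — μ is fixed; the randomness lives in the interval, not in μ.
C) Correct — this is the frequentist long-run coverage interpretation.
D) Wrong — x̄ is observed and sits in the interval by construction.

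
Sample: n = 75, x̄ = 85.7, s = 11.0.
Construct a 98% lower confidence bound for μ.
μ ≥ 83.04

Lower bound (one-sided):
t* = 2.091 (one-sided for 98%)
Lower bound = x̄ - t* · s/√n = 85.7 - 2.091 · 11.0/√75 = 83.04

We are 98% confident that μ ≥ 83.04.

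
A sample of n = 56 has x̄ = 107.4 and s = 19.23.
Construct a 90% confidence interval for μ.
(103.10, 111.70)

t-interval (σ unknown):
df = n - 1 = 55
t* = 1.673 for 90% confidence

Margin of error = t* · s/√n = 1.673 · 19.23/√56 = 4.30

CI: (103.10, 111.70)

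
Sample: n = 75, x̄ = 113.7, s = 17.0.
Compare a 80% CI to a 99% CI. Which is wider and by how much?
99% CI is wider by 5.30

df = 74
80% CI: t* = 1.293, (111.16, 116.24), width = 2 · t* · s/√n = 5.08
99% CI: t* = 2.644, (108.51, 118.89), width = 2 · t* · s/√n = 10.38

The 99% CI is wider by 10.38 - 5.08 = 5.30.
Higher confidence requires a wider interval.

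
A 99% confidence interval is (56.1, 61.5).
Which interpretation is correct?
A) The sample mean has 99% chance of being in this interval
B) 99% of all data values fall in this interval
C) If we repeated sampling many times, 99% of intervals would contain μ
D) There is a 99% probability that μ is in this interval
C

A) Wrong — x̄ is observed and sits in the interval by construction.
B) Wrong — a CI is about the parameter μ, not individual data values.
C) Correct — this is the frequentist long-run coverage interpretation.
D) Wrong — μ is fixed; the randomness lives in the interval, not in μ.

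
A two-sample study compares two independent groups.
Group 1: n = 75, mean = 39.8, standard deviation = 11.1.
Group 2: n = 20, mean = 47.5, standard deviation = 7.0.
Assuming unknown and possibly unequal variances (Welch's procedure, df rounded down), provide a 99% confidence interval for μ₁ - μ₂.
(-13.13, -2.27)

Difference: x̄₁ - x̄₂ = -7.70
SE = √(s₁²/n₁ + s₂²/n₂) = √(11.1²/75 + 7.0²/20) = 2.0231
df = 47.54 → 47 (Welch–Satterthwaite, rounded down)
t* = 2.685

CI: -7.70 ± 2.685 · 2.0231 = -7.70 ± 5.43 = (-13.13, -2.27)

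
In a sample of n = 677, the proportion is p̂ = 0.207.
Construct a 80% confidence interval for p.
(0.187, 0.227)

Proportion CI:
SE = √(p̂(1-p̂)/n) = √(0.207 · 0.793 / 677) = 0.01557

z* = 1.282
Margin = z* · SE = 1.282 · 0.01557 = 0.0200

CI: 0.207 ± 0.0200 = (0.187, 0.227)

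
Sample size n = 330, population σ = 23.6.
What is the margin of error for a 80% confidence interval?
Margin of error = 1.67

Margin of error = z* · σ/√n
= 1.282 · 23.6/√330
= 1.282 · 23.6/18.1659
= 1.67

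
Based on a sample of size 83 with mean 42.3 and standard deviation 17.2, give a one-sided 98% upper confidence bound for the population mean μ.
μ ≤ 46.24

Upper bound (one-sided):
t* = 2.087 (one-sided for 98%)
Upper bound = x̄ + t* · s/√n = 42.3 + 2.087 · 17.2/√83 = 46.24

We are 98% confident that μ ≤ 46.24.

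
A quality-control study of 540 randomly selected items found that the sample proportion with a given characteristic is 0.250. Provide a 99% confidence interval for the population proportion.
(0.202, 0.298)

Proportion CI:
SE = √(p̂(1-p̂)/n) = √(0.250 · 0.750 / 540) = 0.01863

z* = 2.576
Margin = z* · SE = 2.576 · 0.01863 = 0.0480

CI: 0.250 ± 0.0480 = (0.202, 0.298)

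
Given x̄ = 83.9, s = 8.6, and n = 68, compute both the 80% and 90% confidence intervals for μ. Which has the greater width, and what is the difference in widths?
90% CI is wider by 0.78

df = 67
80% CI: t* = 1.294, (82.55, 85.25), width = 2 · t* · s/√n = 2.70
90% CI: t* = 1.668, (82.16, 85.64), width = 2 · t* · s/√n = 3.48

The 90% CI is wider by 3.48 - 2.70 = 0.78.
Higher confidence requires a wider interval.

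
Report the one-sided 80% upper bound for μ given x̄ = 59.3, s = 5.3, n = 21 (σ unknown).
μ ≤ 60.29

Upper bound (one-sided):
t* = 0.860 (one-sided for 80%)
Upper bound = x̄ + t* · s/√n = 59.3 + 0.860 · 5.3/√21 = 60.29

We are 80% confident that μ ≤ 60.29.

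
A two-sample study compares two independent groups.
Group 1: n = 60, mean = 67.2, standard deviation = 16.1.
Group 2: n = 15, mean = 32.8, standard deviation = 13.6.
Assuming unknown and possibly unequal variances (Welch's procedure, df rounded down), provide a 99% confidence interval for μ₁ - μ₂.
(22.99, 45.81)

Difference: x̄₁ - x̄₂ = 34.40
SE = √(s₁²/n₁ + s₂²/n₂) = √(16.1²/60 + 13.6²/15) = 4.0805
df = 24.81 → 24 (Welch–Satterthwaite, rounded down)
t* = 2.797

CI: 34.40 ± 2.797 · 4.0805 = 34.40 ± 11.41 = (22.99, 45.81)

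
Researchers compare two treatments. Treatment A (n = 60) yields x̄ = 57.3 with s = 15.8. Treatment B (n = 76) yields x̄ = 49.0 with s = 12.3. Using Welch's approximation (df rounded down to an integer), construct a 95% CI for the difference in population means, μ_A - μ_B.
(3.38, 13.22)

Difference: x̄₁ - x̄₂ = 8.30
SE = √(s₁²/n₁ + s₂²/n₂) = √(15.8²/60 + 12.3²/76) = 2.4802
df = 109.28 → 109 (Welch–Satterthwaite, rounded down)
t* = 1.982

CI: 8.30 ± 1.982 · 2.4802 = 8.30 ± 4.92 = (3.38, 13.22)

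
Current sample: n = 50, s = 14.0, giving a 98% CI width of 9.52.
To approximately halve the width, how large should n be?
n ≈ 200

CI width ∝ 1/√n
To reduce width by factor 2, need √n to grow by 2 → need 2² = 4 times as many samples.

Current: n = 50, width = 9.52
New: n = 200, width ≈ 4.64

Width reduced by factor of 9.52/4.64 = 2.05.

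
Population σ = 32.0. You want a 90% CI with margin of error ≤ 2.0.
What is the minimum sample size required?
n ≥ 693

For margin E ≤ 2.0:
n ≥ (z* · σ / E)²
n ≥ (1.645 · 32.0 / 2.0)²
n ≥ 692.74

Minimum n = 693 (rounding up)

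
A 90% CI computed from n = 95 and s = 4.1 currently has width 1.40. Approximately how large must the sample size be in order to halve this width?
n ≈ 380

CI width ∝ 1/√n
To reduce width by factor 2, need √n to grow by 2 → need 2² = 4 times as many samples.

Current: n = 95, width = 1.40
New: n = 380, width ≈ 0.69

Width reduced by factor of 1.40/0.69 = 2.03.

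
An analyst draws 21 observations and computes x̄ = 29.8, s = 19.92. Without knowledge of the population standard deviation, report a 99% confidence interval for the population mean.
(17.43, 42.17)

t-interval (σ unknown):
df = n - 1 = 20
t* = 2.845 for 99% confidence

Margin of error = t* · s/√n = 2.845 · 19.92/√21 = 12.37

CI: (17.43, 42.17)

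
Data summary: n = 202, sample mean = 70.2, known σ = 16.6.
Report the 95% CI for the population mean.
(67.91, 72.49)

z-interval (σ known):
z* = 1.960 for 95% confidence

Margin of error = z* · σ/√n = 1.960 · 16.6/√202 = 2.29

CI: (70.2 - 2.29, 70.2 + 2.29) = (67.91, 72.49)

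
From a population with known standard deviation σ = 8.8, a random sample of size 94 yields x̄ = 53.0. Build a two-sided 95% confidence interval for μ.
(51.22, 54.78)

z-interval (σ known):
z* = 1.960 for 95% confidence

Margin of error = z* · σ/√n = 1.960 · 8.8/√94 = 1.78

CI: (53.0 - 1.78, 53.0 + 1.78) = (51.22, 54.78)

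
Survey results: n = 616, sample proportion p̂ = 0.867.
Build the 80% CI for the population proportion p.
(0.849, 0.885)

Proportion CI:
SE = √(p̂(1-p̂)/n) = √(0.867 · 0.133 / 616) = 0.01368

z* = 1.282
Margin = z* · SE = 1.282 · 0.01368 = 0.0175

CI: 0.867 ± 0.0175 = (0.849, 0.885)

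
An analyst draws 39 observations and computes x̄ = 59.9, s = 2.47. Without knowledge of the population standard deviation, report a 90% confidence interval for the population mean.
(59.23, 60.57)

t-interval (σ unknown):
df = n - 1 = 38
t* = 1.686 for 90% confidence

Margin of error = t* · s/√n = 1.686 · 2.47/√39 = 0.67

CI: (59.23, 60.57)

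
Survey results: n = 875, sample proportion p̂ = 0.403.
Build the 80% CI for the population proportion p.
(0.382, 0.424)

Proportion CI:
SE = √(p̂(1-p̂)/n) = √(0.403 · 0.597 / 875) = 0.01658

z* = 1.282
Margin = z* · SE = 1.282 · 0.01658 = 0.0213

CI: 0.403 ± 0.0213 = (0.382, 0.424)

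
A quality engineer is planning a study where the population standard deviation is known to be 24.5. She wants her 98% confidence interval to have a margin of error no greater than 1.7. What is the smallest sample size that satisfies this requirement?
n ≥ 1124

For margin E ≤ 1.7:
n ≥ (z* · σ / E)²
n ≥ (2.326 · 24.5 / 1.7)²
n ≥ 1123.71

Minimum n = 1124 (rounding up)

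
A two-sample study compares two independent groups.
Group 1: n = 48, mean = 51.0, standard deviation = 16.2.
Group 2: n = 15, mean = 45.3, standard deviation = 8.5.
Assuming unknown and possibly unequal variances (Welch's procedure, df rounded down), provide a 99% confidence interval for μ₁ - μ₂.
(-2.92, 14.32)

Difference: x̄₁ - x̄₂ = 5.70
SE = √(s₁²/n₁ + s₂²/n₂) = √(16.2²/48 + 8.5²/15) = 3.2069
df = 46.12 → 46 (Welch–Satterthwaite, rounded down)
t* = 2.687

CI: 5.70 ± 2.687 · 3.2069 = 5.70 ± 8.62 = (-2.92, 14.32)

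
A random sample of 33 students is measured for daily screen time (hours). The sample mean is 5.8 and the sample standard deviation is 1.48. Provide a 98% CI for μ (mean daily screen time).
(5.17, 6.43)

t-interval (σ unknown):
df = n - 1 = 32
t* = 2.449 for 98% confidence

Margin of error = t* · s/√n = 2.449 · 1.48/√33 = 0.63

CI: (5.17, 6.43)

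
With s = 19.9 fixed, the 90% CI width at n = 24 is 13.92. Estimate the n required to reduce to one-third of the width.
n ≈ 216

CI width ∝ 1/√n
To reduce width by factor 3, need √n to grow by 3 → need 3² = 9 times as many samples.

Current: n = 24, width = 13.92
New: n = 216, width ≈ 4.47

Width reduced by factor of 13.92/4.47 = 3.11.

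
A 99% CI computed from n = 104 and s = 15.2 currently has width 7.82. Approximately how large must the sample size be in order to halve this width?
n ≈ 416

CI width ∝ 1/√n
To reduce width by factor 2, need √n to grow by 2 → need 2² = 4 times as many samples.

Current: n = 104, width = 7.82
New: n = 416, width ≈ 3.86

Width reduced by factor of 7.82/3.86 = 2.03.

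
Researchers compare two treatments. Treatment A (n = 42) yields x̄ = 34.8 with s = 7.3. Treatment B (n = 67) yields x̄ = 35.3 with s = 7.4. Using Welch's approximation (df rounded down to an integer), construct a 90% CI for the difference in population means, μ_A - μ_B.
(-2.90, 1.90)

Difference: x̄₁ - x̄₂ = -0.50
SE = √(s₁²/n₁ + s₂²/n₂) = √(7.3²/42 + 7.4²/67) = 1.4443
df = 88.12 → 88 (Welch–Satterthwaite, rounded down)
t* = 1.662

CI: -0.50 ± 1.662 · 1.4443 = -0.50 ± 2.40 = (-2.90, 1.90)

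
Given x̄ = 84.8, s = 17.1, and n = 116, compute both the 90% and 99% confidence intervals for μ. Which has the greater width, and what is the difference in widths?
99% CI is wider by 3.06

df = 115
90% CI: t* = 1.658, (82.17, 87.43), width = 2 · t* · s/√n = 5.26
99% CI: t* = 2.619, (80.64, 88.96), width = 2 · t* · s/√n = 8.32

The 99% CI is wider by 8.32 - 5.26 = 3.06.
Higher confidence requires a wider interval.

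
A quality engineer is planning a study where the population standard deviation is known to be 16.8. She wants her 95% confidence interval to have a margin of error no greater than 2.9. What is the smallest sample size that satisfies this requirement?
n ≥ 129

For margin E ≤ 2.9:
n ≥ (z* · σ / E)²
n ≥ (1.960 · 16.8 / 2.9)²
n ≥ 128.92

Minimum n = 129 (rounding up)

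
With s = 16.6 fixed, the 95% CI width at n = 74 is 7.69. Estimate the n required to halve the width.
n ≈ 296

CI width ∝ 1/√n
To reduce width by factor 2, need √n to grow by 2 → need 2² = 4 times as many samples.

Current: n = 74, width = 7.69
New: n = 296, width ≈ 3.80

Width reduced by factor of 7.69/3.80 = 2.02.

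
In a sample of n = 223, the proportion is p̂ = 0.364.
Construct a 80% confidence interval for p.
(0.323, 0.405)

Proportion CI:
SE = √(p̂(1-p̂)/n) = √(0.364 · 0.636 / 223) = 0.03222

z* = 1.282
Margin = z* · SE = 1.282 · 0.03222 = 0.0413

CI: 0.364 ± 0.0413 = (0.323, 0.405)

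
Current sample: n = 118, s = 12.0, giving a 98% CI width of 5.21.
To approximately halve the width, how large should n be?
n ≈ 472

CI width ∝ 1/√n
To reduce width by factor 2, need √n to grow by 2 → need 2² = 4 times as many samples.

Current: n = 118, width = 5.21
New: n = 472, width ≈ 2.58

Width reduced by factor of 5.21/2.58 = 2.02.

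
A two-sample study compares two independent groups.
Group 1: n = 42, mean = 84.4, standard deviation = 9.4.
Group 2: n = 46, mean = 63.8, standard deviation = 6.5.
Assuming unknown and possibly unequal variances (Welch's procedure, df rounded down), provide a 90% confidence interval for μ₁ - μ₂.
(17.70, 23.50)

Difference: x̄₁ - x̄₂ = 20.60
SE = √(s₁²/n₁ + s₂²/n₂) = √(9.4²/42 + 6.5²/46) = 1.7385
df = 72.09 → 72 (Welch–Satterthwaite, rounded down)
t* = 1.666

CI: 20.60 ± 1.666 · 1.7385 = 20.60 ± 2.90 = (17.70, 23.50)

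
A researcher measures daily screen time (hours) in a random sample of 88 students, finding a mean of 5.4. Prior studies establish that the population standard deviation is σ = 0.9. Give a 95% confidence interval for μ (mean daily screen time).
(5.21, 5.59)

z-interval (σ known):
z* = 1.960 for 95% confidence

Margin of error = z* · σ/√n = 1.960 · 0.9/√88 = 0.19

CI: (5.4 - 0.19, 5.4 + 0.19) = (5.21, 5.59)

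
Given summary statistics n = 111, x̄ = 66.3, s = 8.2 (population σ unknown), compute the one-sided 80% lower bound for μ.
μ ≥ 65.64

Lower bound (one-sided):
t* = 0.845 (one-sided for 80%)
Lower bound = x̄ - t* · s/√n = 66.3 - 0.845 · 8.2/√111 = 65.64

We are 80% confident that μ ≥ 65.64.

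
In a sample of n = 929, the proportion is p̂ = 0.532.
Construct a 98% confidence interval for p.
(0.494, 0.570)

Proportion CI:
SE = √(p̂(1-p̂)/n) = √(0.532 · 0.468 / 929) = 0.01637

z* = 2.326
Margin = z* · SE = 2.326 · 0.01637 = 0.0381

CI: 0.532 ± 0.0381 = (0.494, 0.570)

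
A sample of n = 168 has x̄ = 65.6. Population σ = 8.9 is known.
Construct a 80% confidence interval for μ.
(64.72, 66.48)

z-interval (σ known):
z* = 1.282 for 80% confidence

Margin of error = z* · σ/√n = 1.282 · 8.9/√168 = 0.88

CI: (65.6 - 0.88, 65.6 + 0.88) = (64.72, 66.48)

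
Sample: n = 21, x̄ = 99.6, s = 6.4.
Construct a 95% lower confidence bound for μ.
μ ≥ 97.19

Lower bound (one-sided):
t* = 1.725 (one-sided for 95%)
Lower bound = x̄ - t* · s/√n = 99.6 - 1.725 · 6.4/√21 = 97.19

We are 95% confident that μ ≥ 97.19.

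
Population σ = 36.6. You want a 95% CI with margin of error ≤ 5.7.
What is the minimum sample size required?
n ≥ 159

For margin E ≤ 5.7:
n ≥ (z* · σ / E)²
n ≥ (1.960 · 36.6 / 5.7)²
n ≥ 158.39

Minimum n = 159 (rounding up)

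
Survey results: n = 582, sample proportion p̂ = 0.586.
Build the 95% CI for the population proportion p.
(0.546, 0.626)

Proportion CI:
SE = √(p̂(1-p̂)/n) = √(0.586 · 0.414 / 582) = 0.02042

z* = 1.960
Margin = z* · SE = 1.960 · 0.02042 = 0.0400

CI: 0.586 ± 0.0400 = (0.546, 0.626)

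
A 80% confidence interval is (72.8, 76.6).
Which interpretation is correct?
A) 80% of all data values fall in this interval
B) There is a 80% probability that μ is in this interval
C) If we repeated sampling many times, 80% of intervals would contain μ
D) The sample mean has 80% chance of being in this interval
C

A) Wrong — a CI is about the parameter μ, not individual data values.
B) Wrong — μ is fixed; the randomness lives in the interval, not in μ.
C) Correct — this is the frequentist long-run coverage interpretation.
D) Wrong — x̄ is observed and sits in the interval by construction.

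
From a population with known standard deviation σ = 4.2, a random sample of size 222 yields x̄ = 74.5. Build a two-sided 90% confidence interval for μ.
(74.04, 74.96)

z-interval (σ known):
z* = 1.645 for 90% confidence

Margin of error = z* · σ/√n = 1.645 · 4.2/√222 = 0.46

CI: (74.5 - 0.46, 74.5 + 0.46) = (74.04, 74.96)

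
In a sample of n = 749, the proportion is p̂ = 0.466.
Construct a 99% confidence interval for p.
(0.419, 0.513)

Proportion CI:
SE = √(p̂(1-p̂)/n) = √(0.466 · 0.534 / 749) = 0.01823

z* = 2.576
Margin = z* · SE = 2.576 · 0.01823 = 0.0470

CI: 0.466 ± 0.0470 = (0.419, 0.513)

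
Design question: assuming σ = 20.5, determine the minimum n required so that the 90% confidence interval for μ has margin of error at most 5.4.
n ≥ 39

For margin E ≤ 5.4:
n ≥ (z* · σ / E)²
n ≥ (1.645 · 20.5 / 5.4)²
n ≥ 39.00

Minimum n = 39 (rounding up)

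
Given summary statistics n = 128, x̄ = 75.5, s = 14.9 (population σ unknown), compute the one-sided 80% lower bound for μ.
μ ≥ 74.39

Lower bound (one-sided):
t* = 0.844 (one-sided for 80%)
Lower bound = x̄ - t* · s/√n = 75.5 - 0.844 · 14.9/√128 = 74.39

We are 80% confident that μ ≥ 74.39.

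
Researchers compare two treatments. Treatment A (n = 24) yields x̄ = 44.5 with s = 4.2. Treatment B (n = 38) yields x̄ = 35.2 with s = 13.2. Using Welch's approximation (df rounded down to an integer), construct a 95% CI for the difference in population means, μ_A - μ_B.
(4.66, 13.94)

Difference: x̄₁ - x̄₂ = 9.30
SE = √(s₁²/n₁ + s₂²/n₂) = √(4.2²/24 + 13.2²/38) = 2.3066
df = 47.84 → 47 (Welch–Satterthwaite, rounded down)
t* = 2.012

CI: 9.30 ± 2.012 · 2.3066 = 9.30 ± 4.64 = (4.66, 13.94)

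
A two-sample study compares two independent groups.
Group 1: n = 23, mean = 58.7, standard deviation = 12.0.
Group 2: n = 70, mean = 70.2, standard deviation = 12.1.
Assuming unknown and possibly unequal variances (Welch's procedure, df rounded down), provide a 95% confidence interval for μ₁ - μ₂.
(-17.36, -5.64)

Difference: x̄₁ - x̄₂ = -11.50
SE = √(s₁²/n₁ + s₂²/n₂) = √(12.0²/23 + 12.1²/70) = 2.8901
df = 37.81 → 37 (Welch–Satterthwaite, rounded down)
t* = 2.026

CI: -11.50 ± 2.026 · 2.8901 = -11.50 ± 5.86 = (-17.36, -5.64)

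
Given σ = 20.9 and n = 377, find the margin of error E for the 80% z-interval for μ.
Margin of error = 1.38

Margin of error = z* · σ/√n
= 1.282 · 20.9/√377
= 1.282 · 20.9/19.4165
= 1.38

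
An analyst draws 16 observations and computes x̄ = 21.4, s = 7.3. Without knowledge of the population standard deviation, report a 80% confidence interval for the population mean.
(18.95, 23.85)

t-interval (σ unknown):
df = n - 1 = 15
t* = 1.341 for 80% confidence

Margin of error = t* · s/√n = 1.341 · 7.3/√16 = 2.45

CI: (18.95, 23.85)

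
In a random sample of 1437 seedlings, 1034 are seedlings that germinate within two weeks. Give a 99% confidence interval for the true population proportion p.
(0.689, 0.750)

Proportion CI:
p̂ = 1034/1437 = 0.71955
SE = √(p̂(1-p̂)/n) = √(0.71955 · 0.28045 / 1437) = 0.01185

z* = 2.576
Margin = z* · SE = 2.576 · 0.01185 = 0.0305

CI: 0.71955 ± 0.0305 = (0.689, 0.750)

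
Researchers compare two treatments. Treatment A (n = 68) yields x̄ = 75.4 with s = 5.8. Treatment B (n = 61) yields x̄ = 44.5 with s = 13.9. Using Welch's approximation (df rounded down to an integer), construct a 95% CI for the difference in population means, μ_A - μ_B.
(27.09, 34.71)

Difference: x̄₁ - x̄₂ = 30.90
SE = √(s₁²/n₁ + s₂²/n₂) = √(5.8²/68 + 13.9²/61) = 1.9137
df = 78.49 → 78 (Welch–Satterthwaite, rounded down)
t* = 1.991

CI: 30.90 ± 1.991 · 1.9137 = 30.90 ± 3.81 = (27.09, 34.71)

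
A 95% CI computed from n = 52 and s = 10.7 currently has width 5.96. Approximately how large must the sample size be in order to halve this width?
n ≈ 208

CI width ∝ 1/√n
To reduce width by factor 2, need √n to grow by 2 → need 2² = 4 times as many samples.

Current: n = 52, width = 5.96
New: n = 208, width ≈ 2.92

Width reduced by factor of 5.96/2.92 = 2.04.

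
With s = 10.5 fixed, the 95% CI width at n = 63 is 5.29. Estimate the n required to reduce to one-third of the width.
n ≈ 567

CI width ∝ 1/√n
To reduce width by factor 3, need √n to grow by 3 → need 3² = 9 times as many samples.

Current: n = 63, width = 5.29
New: n = 567, width ≈ 1.73

Width reduced by factor of 5.29/1.73 = 3.06.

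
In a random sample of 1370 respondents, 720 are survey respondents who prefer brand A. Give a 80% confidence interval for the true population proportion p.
(0.508, 0.543)

Proportion CI:
p̂ = 720/1370 = 0.52555
SE = √(p̂(1-p̂)/n) = √(0.52555 · 0.47445 / 1370) = 0.01349

z* = 1.282
Margin = z* · SE = 1.282 · 0.01349 = 0.0173

CI: 0.52555 ± 0.0173 = (0.508, 0.543)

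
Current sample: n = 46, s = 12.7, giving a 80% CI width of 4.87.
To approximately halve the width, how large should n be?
n ≈ 184

CI width ∝ 1/√n
To reduce width by factor 2, need √n to grow by 2 → need 2² = 4 times as many samples.

Current: n = 46, width = 4.87
New: n = 184, width ≈ 2.41

Width reduced by factor of 4.87/2.41 = 2.02.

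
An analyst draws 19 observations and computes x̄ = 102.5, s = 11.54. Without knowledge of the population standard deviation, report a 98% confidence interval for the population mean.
(95.74, 109.26)

t-interval (σ unknown):
df = n - 1 = 18
t* = 2.552 for 98% confidence

Margin of error = t* · s/√n = 2.552 · 11.54/√19 = 6.76

CI: (95.74, 109.26)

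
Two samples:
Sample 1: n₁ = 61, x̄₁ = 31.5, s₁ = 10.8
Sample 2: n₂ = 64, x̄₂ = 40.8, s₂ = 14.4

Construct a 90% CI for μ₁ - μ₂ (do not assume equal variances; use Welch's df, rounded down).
(-13.06, -5.54)

Difference: x̄₁ - x̄₂ = -9.30
SE = √(s₁²/n₁ + s₂²/n₂) = √(10.8²/61 + 14.4²/64) = 2.2698
df = 116.65 → 116 (Welch–Satterthwaite, rounded down)
t* = 1.658

CI: -9.30 ± 1.658 · 2.2698 = -9.30 ± 3.76 = (-13.06, -5.54)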